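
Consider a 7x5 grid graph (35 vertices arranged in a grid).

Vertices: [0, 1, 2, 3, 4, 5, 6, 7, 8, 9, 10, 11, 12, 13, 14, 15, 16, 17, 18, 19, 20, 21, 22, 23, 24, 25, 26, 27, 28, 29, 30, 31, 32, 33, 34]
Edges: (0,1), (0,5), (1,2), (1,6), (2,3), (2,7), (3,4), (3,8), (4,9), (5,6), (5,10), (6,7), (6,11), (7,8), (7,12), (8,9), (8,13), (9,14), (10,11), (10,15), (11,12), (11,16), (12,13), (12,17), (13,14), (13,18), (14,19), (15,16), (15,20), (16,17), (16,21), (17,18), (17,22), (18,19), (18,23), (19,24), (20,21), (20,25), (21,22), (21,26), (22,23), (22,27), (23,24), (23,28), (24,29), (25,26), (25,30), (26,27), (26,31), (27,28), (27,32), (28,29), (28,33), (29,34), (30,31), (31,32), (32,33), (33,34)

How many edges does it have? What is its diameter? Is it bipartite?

A 7x5 grid has 30 vertical edges and 28 horizontal edges.
Total edges = 30 + 28 = 58.
Diameter = (7-1) + (5-1) = 10 (corner to opposite corner).
Grid graphs are bipartite (checkerboard coloring).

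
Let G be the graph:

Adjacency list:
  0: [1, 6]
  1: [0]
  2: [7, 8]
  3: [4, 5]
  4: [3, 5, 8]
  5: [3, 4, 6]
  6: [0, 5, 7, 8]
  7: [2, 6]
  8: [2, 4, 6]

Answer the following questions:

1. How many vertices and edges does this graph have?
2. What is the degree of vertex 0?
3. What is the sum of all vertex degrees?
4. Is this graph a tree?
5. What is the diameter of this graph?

Count: 9 vertices, 11 edges.
Vertex 0 has neighbors [1, 6], degree = 2.
Handshaking lemma: 2 * 11 = 22.
A tree on 9 vertices has 8 edges. This graph has 11 edges (3 extra). Not a tree.
Diameter (longest shortest path) = 4.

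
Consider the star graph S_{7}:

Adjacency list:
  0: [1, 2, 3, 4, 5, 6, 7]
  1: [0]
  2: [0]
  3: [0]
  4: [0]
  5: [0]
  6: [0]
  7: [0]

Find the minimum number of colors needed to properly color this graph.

S_{7} has one hub adjacent to 7 leaves; leaves are pairwise non-adjacent.
Color the hub 0 and every leaf 1.
Chromatic number = 2.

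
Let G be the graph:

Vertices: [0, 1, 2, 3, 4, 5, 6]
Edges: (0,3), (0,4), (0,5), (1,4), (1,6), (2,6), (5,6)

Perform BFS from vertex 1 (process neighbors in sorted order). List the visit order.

BFS from vertex 1 (neighbors processed in ascending order):
Visit order: 1, 4, 6, 0, 2, 5, 3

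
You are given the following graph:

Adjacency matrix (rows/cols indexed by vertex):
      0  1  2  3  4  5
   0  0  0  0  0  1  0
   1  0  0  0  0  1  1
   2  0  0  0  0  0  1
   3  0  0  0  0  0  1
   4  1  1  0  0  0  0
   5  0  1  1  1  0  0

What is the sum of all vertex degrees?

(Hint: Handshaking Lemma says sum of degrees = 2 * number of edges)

Count edges: 5 edges.
By Handshaking Lemma: sum of degrees = 2 * 5 = 10.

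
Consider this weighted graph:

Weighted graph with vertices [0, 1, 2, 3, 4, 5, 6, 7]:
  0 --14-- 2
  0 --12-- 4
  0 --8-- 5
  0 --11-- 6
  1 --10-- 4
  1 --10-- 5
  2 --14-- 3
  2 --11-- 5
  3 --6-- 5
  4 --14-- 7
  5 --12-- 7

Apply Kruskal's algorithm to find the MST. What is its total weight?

Applying Kruskal's algorithm (sort edges by weight, add if no cycle):
  Add (3,5) w=6
  Add (0,5) w=8
  Add (1,4) w=10
  Add (1,5) w=10
  Add (0,6) w=11
  Add (2,5) w=11
  Skip (0,4) w=12 (creates cycle)
  Add (5,7) w=12
  Skip (0,2) w=14 (creates cycle)
  Skip (2,3) w=14 (creates cycle)
  Skip (4,7) w=14 (creates cycle)
MST weight = 68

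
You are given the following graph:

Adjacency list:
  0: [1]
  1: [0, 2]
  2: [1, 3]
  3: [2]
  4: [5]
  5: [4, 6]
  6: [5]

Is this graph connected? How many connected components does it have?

Checking connectivity: the graph has 2 connected component(s).
Components: [[0, 1, 2, 3], [4, 5, 6]]. The graph is NOT connected.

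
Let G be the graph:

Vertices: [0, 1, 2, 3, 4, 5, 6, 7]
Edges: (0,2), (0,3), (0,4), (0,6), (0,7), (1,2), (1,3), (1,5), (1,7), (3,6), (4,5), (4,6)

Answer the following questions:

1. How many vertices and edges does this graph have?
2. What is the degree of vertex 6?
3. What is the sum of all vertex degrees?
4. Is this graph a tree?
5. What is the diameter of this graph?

Count: 8 vertices, 12 edges.
Vertex 6 has neighbors [0, 3, 4], degree = 3.
Handshaking lemma: 2 * 12 = 24.
A tree on 8 vertices has 7 edges. This graph has 12 edges (5 extra). Not a tree.
Diameter (longest shortest path) = 2.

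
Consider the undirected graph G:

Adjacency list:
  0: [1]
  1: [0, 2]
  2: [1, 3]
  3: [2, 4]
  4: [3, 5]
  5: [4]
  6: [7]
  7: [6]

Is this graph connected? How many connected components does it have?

Checking connectivity: the graph has 2 connected component(s).
Components: [[0, 1, 2, 3, 4, 5], [6, 7]]. The graph is NOT connected.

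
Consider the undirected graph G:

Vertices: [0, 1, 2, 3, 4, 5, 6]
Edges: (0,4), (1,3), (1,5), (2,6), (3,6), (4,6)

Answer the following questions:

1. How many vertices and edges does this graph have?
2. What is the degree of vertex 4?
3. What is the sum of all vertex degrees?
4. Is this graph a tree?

Count: 7 vertices, 6 edges.
Vertex 4 has neighbors [0, 6], degree = 2.
Handshaking lemma: 2 * 6 = 12.
A graph is a tree iff it is connected and has exactly n-1 edges. This graph is connected (all 7 vertices in one component) and has 7-1 = 6 edges. It is a tree.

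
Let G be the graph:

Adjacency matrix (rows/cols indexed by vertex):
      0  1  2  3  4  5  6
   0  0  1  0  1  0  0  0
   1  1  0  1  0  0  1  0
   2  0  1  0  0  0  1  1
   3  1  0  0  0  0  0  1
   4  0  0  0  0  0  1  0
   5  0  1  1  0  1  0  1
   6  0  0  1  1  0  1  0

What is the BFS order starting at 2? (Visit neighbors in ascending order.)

BFS from vertex 2 (neighbors processed in ascending order):
Visit order: 2, 1, 5, 6, 0, 4, 3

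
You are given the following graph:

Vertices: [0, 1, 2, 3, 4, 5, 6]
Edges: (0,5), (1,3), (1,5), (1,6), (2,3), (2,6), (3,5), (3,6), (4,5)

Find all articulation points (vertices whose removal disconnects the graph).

An articulation point is a vertex whose removal disconnects the graph.
Articulation points: [5]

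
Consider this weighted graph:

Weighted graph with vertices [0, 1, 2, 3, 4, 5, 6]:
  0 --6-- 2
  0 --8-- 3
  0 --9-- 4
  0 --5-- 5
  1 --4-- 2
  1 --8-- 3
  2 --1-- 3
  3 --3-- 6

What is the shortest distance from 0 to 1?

Using Dijkstra's algorithm from vertex 0:
Shortest path: 0 -> 2 -> 1
Total weight: 6 + 4 = 10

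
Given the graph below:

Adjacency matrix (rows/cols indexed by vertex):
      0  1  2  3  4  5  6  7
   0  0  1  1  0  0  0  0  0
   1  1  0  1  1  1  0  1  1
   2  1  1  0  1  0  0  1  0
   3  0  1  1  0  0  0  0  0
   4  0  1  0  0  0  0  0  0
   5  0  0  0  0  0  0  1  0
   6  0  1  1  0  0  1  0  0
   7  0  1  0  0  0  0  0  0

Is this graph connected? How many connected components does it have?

Checking connectivity: the graph has 1 connected component(s).
All vertices are reachable from each other. The graph IS connected.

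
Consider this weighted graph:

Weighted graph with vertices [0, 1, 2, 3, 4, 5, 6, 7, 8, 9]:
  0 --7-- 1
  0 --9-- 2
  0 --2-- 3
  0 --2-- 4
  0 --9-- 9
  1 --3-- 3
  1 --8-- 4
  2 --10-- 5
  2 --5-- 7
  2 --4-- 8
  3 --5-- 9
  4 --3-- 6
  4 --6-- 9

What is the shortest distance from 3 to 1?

Using Dijkstra's algorithm from vertex 3:
Shortest path: 3 -> 1
Total weight: 3 = 3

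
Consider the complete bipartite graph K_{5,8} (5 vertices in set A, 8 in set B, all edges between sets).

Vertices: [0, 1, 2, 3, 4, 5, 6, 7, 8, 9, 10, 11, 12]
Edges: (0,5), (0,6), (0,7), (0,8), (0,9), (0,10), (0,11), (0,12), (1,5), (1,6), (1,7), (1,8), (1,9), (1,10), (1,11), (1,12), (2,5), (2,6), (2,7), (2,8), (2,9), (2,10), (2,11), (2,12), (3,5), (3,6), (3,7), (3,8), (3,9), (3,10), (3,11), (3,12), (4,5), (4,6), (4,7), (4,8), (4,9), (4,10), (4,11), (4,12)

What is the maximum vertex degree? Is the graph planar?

Set-A vertices have degree 8; set-B vertices have degree 5. Maximum degree = max(5,8) = 8.
K_{5,8} contains K_{3,3} as a subgraph (since both sides have >= 3 vertices); by Kuratowski's theorem it is not planar.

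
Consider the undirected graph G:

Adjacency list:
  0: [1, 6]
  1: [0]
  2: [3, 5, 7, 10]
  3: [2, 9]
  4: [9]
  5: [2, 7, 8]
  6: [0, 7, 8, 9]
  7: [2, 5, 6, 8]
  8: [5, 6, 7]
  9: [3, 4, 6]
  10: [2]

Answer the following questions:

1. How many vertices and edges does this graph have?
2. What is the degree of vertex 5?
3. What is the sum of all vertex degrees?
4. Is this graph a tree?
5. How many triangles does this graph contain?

Count: 11 vertices, 14 edges.
Vertex 5 has neighbors [2, 7, 8], degree = 3.
Handshaking lemma: 2 * 14 = 28.
A tree on 11 vertices has 10 edges. This graph has 14 edges (4 extra). Not a tree.
Number of triangles = 3.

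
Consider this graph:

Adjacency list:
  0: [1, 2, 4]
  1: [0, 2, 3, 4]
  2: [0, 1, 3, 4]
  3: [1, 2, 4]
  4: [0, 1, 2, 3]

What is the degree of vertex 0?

Vertex 0 has neighbors [1, 2, 4], so deg(0) = 3.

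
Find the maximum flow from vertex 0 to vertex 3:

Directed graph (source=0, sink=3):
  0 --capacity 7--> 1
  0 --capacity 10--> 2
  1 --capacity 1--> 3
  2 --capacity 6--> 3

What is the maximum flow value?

Computing max flow:
  Flow on (0->1): 1/7
  Flow on (0->2): 6/10
  Flow on (1->3): 1/1
  Flow on (2->3): 6/6
Maximum flow = 7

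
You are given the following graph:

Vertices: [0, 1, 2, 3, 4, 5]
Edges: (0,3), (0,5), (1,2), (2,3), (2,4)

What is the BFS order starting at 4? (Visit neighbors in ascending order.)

BFS from vertex 4 (neighbors processed in ascending order):
Visit order: 4, 2, 1, 3, 0, 5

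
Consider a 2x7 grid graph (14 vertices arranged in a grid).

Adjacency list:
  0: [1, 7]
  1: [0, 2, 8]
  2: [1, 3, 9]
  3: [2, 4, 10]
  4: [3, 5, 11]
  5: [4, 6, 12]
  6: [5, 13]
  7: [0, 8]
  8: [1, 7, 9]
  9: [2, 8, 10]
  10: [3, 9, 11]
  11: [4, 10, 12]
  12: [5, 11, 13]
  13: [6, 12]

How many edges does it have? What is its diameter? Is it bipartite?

A 2x7 grid has 7 vertical edges and 12 horizontal edges.
Total edges = 7 + 12 = 19.
Diameter = (2-1) + (7-1) = 7 (corner to opposite corner).
Grid graphs are bipartite (checkerboard coloring).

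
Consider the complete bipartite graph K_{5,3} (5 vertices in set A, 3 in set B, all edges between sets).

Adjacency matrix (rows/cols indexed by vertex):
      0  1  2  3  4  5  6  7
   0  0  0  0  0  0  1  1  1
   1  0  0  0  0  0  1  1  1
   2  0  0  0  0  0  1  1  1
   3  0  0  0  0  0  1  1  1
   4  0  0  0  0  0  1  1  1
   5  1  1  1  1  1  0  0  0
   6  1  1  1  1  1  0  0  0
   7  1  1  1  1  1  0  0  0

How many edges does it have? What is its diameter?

K_{5,3} has 5 * 3 = 15 edges.
Any vertex reaches any opposite-side vertex in 1 step; same-side vertices reach in 2 steps via any opposite-side vertex.
Diameter = 2.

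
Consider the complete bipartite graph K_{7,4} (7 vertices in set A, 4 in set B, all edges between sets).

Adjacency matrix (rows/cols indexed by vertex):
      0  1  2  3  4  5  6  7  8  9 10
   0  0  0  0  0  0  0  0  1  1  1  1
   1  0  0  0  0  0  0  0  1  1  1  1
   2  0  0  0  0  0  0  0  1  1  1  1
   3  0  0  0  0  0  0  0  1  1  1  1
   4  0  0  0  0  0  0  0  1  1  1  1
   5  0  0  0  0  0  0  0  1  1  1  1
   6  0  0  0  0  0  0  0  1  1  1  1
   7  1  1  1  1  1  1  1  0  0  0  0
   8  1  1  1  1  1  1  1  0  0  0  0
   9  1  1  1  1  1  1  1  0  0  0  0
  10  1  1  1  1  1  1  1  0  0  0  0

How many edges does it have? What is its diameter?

K_{7,4} has 7 * 4 = 28 edges.
Any vertex reaches any opposite-side vertex in 1 step; same-side vertices reach in 2 steps via any opposite-side vertex.
Diameter = 2.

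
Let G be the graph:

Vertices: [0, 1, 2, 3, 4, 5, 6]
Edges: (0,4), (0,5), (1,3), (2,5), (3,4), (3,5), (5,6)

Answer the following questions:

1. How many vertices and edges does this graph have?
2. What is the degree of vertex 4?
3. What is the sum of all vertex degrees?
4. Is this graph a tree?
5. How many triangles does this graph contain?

Count: 7 vertices, 7 edges.
Vertex 4 has neighbors [0, 3], degree = 2.
Handshaking lemma: 2 * 7 = 14.
A tree on 7 vertices has 6 edges. This graph has 7 edges (1 extra). Not a tree.
Number of triangles = 0.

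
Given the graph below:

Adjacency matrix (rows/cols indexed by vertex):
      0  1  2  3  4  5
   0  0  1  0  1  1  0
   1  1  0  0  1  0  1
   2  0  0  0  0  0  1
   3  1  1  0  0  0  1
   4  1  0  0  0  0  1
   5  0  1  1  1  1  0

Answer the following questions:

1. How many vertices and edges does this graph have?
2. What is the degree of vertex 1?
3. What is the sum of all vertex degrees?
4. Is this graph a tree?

Count: 6 vertices, 8 edges.
Vertex 1 has neighbors [0, 3, 5], degree = 3.
Handshaking lemma: 2 * 8 = 16.
A tree on 6 vertices has 5 edges. This graph has 8 edges (3 extra). Not a tree.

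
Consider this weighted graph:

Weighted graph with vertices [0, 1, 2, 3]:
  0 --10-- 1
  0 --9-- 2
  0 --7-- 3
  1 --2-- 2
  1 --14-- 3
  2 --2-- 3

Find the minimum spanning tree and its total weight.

Applying Kruskal's algorithm (sort edges by weight, add if no cycle):
  Add (1,2) w=2
  Add (2,3) w=2
  Add (0,3) w=7
  Skip (0,2) w=9 (creates cycle)
  Skip (0,1) w=10 (creates cycle)
  Skip (1,3) w=14 (creates cycle)
MST weight = 11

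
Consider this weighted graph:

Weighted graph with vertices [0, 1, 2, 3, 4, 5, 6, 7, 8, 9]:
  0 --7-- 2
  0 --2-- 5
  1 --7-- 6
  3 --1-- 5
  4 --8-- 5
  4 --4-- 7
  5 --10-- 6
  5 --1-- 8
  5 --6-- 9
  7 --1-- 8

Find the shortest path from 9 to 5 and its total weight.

Using Dijkstra's algorithm from vertex 9:
Shortest path: 9 -> 5
Total weight: 6 = 6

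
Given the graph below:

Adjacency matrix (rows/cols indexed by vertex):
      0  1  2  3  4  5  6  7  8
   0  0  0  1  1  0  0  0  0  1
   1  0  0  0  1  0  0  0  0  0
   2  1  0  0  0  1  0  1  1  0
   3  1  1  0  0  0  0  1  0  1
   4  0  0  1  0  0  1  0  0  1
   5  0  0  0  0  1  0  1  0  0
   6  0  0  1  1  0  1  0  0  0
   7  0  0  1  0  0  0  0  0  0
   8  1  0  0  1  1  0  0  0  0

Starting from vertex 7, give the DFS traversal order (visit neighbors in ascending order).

DFS from vertex 7 (neighbors processed in ascending order):
Visit order: 7, 2, 0, 3, 1, 6, 5, 4, 8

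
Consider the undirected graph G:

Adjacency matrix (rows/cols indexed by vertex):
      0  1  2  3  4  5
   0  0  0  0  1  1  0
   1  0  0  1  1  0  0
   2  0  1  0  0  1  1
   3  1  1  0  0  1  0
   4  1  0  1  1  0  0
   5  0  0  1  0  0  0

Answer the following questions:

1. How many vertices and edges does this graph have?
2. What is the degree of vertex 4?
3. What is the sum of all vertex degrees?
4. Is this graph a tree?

Count: 6 vertices, 7 edges.
Vertex 4 has neighbors [0, 2, 3], degree = 3.
Handshaking lemma: 2 * 7 = 14.
A tree on 6 vertices has 5 edges. This graph has 7 edges (2 extra). Not a tree.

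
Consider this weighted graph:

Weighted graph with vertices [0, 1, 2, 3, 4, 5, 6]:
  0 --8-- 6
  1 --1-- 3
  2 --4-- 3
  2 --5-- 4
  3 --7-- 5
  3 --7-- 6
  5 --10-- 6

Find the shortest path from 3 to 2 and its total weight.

Using Dijkstra's algorithm from vertex 3:
Shortest path: 3 -> 2
Total weight: 4 = 4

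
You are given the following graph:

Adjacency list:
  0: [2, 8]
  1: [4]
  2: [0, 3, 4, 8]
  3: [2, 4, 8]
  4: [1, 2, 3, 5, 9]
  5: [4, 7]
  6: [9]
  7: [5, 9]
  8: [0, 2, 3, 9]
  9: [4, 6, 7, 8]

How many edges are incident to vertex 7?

Vertex 7 has neighbors [5, 9], so deg(7) = 2.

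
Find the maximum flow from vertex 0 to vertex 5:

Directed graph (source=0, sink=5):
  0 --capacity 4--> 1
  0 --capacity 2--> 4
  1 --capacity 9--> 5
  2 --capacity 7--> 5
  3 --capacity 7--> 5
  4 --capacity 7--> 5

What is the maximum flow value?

Computing max flow:
  Flow on (0->1): 4/4
  Flow on (0->4): 2/2
  Flow on (1->5): 4/9
  Flow on (4->5): 2/7
Maximum flow = 6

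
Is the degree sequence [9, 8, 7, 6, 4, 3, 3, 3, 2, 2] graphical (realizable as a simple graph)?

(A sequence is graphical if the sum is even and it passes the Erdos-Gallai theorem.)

Sum of degrees = 47. Sum is odd, so the sequence is NOT graphical.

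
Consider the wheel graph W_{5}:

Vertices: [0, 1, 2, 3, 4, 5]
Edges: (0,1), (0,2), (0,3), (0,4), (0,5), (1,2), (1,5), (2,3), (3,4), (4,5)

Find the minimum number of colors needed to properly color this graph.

W_{5} = C_{5} plus a hub adjacent to every cycle vertex.
The outer cycle needs 3 colors (odd cycle); the hub is adjacent to all of them so needs a fresh color.
Chromatic number = 3 + 1 = 4.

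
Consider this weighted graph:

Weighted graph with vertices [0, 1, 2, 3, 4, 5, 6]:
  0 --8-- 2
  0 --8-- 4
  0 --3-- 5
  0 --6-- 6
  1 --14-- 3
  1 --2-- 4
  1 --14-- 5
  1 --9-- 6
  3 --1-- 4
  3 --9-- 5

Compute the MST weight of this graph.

Applying Kruskal's algorithm (sort edges by weight, add if no cycle):
  Add (3,4) w=1
  Add (1,4) w=2
  Add (0,5) w=3
  Add (0,6) w=6
  Add (0,2) w=8
  Add (0,4) w=8
  Skip (1,6) w=9 (creates cycle)
  Skip (3,5) w=9 (creates cycle)
  Skip (1,5) w=14 (creates cycle)
  Skip (1,3) w=14 (creates cycle)
MST weight = 28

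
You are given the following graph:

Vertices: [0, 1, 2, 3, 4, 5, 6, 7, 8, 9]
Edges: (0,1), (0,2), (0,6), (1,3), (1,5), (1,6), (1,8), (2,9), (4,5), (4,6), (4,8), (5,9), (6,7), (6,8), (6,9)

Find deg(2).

Vertex 2 has neighbors [0, 9], so deg(2) = 2.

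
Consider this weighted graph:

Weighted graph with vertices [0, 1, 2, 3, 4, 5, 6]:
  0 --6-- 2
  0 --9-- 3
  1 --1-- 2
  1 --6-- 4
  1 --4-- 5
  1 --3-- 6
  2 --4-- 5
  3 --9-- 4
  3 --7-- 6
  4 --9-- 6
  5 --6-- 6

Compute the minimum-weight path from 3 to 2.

Using Dijkstra's algorithm from vertex 3:
Shortest path: 3 -> 6 -> 1 -> 2
Total weight: 7 + 3 + 1 = 11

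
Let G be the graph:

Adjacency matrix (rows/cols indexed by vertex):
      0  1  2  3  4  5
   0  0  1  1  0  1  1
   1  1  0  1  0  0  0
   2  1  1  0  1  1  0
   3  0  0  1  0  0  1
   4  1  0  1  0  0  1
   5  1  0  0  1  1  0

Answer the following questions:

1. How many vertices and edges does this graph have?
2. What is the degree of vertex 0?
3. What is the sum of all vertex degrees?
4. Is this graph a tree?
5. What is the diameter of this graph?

Count: 6 vertices, 9 edges.
Vertex 0 has neighbors [1, 2, 4, 5], degree = 4.
Handshaking lemma: 2 * 9 = 18.
A tree on 6 vertices has 5 edges. This graph has 9 edges (4 extra). Not a tree.
Diameter (longest shortest path) = 2.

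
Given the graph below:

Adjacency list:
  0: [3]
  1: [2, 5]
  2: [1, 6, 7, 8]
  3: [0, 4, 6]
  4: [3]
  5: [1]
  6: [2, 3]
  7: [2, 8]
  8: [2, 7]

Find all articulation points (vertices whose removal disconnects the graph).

An articulation point is a vertex whose removal disconnects the graph.
Articulation points: [1, 2, 3, 6]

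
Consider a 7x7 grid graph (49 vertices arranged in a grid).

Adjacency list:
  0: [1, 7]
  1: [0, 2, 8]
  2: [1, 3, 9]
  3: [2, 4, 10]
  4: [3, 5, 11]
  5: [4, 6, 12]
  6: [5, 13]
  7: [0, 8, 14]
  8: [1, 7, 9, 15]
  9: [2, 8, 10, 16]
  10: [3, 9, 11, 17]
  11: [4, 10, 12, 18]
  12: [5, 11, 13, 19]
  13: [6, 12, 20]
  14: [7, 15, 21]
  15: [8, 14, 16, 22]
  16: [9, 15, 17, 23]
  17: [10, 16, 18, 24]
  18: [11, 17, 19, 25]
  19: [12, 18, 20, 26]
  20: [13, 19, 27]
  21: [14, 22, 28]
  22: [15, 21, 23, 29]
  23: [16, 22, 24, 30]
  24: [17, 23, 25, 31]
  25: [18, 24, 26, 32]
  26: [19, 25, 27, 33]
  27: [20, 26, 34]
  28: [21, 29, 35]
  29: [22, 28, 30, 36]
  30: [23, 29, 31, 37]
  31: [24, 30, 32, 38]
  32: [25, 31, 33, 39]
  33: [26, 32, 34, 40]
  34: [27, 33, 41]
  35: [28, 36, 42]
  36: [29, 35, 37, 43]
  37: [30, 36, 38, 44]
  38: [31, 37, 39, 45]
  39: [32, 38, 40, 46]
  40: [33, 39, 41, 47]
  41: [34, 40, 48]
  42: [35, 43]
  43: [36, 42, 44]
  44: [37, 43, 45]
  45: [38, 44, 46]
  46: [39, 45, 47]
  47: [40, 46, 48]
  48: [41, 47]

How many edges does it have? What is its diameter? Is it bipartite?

A 7x7 grid has 42 vertical edges and 42 horizontal edges.
Total edges = 42 + 42 = 84.
Diameter = (7-1) + (7-1) = 12 (corner to opposite corner).
Grid graphs are bipartite (checkerboard coloring).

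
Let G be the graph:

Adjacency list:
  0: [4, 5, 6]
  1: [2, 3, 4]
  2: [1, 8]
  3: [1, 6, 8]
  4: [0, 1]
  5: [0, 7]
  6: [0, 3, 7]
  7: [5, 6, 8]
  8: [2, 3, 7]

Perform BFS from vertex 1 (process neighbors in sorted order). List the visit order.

BFS from vertex 1 (neighbors processed in ascending order):
Visit order: 1, 2, 3, 4, 8, 6, 0, 7, 5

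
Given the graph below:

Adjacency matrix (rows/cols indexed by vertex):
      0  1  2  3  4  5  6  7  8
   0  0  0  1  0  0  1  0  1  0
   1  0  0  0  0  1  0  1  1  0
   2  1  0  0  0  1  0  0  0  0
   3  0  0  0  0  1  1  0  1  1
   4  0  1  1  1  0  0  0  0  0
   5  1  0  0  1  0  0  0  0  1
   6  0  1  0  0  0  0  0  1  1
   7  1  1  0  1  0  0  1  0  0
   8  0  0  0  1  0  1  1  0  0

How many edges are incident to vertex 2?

Vertex 2 has neighbors [0, 4], so deg(2) = 2.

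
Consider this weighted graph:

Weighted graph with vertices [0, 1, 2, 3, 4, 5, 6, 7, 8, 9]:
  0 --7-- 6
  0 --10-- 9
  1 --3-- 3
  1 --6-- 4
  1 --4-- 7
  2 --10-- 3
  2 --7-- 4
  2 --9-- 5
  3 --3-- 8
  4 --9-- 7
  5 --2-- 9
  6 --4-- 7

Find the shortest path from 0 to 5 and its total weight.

Using Dijkstra's algorithm from vertex 0:
Shortest path: 0 -> 9 -> 5
Total weight: 10 + 2 = 12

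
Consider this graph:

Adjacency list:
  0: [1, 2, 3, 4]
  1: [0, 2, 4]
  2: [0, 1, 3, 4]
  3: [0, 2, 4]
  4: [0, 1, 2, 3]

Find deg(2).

Vertex 2 has neighbors [0, 1, 3, 4], so deg(2) = 4.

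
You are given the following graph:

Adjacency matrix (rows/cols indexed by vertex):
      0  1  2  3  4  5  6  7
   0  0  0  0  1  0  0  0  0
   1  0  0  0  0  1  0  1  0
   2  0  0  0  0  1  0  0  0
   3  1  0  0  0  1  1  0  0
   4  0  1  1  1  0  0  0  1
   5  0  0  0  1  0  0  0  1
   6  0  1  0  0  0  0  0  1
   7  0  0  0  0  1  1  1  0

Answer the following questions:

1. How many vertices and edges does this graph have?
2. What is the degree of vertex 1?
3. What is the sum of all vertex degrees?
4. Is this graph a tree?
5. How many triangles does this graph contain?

Count: 8 vertices, 9 edges.
Vertex 1 has neighbors [4, 6], degree = 2.
Handshaking lemma: 2 * 9 = 18.
A tree on 8 vertices has 7 edges. This graph has 9 edges (2 extra). Not a tree.
Number of triangles = 0.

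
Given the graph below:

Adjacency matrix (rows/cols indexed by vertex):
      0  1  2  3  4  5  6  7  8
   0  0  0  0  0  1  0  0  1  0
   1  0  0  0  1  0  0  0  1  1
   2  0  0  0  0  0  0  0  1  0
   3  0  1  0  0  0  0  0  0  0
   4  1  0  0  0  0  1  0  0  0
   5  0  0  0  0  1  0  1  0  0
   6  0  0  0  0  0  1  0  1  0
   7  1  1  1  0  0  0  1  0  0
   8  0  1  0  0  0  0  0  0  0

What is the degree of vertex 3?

Vertex 3 has neighbors [1], so deg(3) = 1.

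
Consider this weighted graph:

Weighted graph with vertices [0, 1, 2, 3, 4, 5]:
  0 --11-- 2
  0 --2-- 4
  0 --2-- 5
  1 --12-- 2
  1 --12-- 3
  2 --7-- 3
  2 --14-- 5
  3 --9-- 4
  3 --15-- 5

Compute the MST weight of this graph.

Applying Kruskal's algorithm (sort edges by weight, add if no cycle):
  Add (0,4) w=2
  Add (0,5) w=2
  Add (2,3) w=7
  Add (3,4) w=9
  Skip (0,2) w=11 (creates cycle)
  Add (1,3) w=12
  Skip (1,2) w=12 (creates cycle)
  Skip (2,5) w=14 (creates cycle)
  Skip (3,5) w=15 (creates cycle)
MST weight = 32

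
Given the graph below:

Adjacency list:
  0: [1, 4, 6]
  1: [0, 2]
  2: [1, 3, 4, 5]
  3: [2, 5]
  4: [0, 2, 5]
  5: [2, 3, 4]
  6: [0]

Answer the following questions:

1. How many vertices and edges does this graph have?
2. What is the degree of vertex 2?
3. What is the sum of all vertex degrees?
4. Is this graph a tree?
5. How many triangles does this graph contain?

Count: 7 vertices, 9 edges.
Vertex 2 has neighbors [1, 3, 4, 5], degree = 4.
Handshaking lemma: 2 * 9 = 18.
A tree on 7 vertices has 6 edges. This graph has 9 edges (3 extra). Not a tree.
Number of triangles = 2.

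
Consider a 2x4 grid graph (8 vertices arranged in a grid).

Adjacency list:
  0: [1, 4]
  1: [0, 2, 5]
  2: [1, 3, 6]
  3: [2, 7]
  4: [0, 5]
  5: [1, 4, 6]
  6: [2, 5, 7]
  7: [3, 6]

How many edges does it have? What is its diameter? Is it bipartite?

A 2x4 grid has 4 vertical edges and 6 horizontal edges.
Total edges = 4 + 6 = 10.
Diameter = (2-1) + (4-1) = 4 (corner to opposite corner).
Grid graphs are bipartite (checkerboard coloring).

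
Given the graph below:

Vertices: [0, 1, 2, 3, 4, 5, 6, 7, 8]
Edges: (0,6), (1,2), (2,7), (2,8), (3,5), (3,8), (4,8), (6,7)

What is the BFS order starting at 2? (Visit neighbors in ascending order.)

BFS from vertex 2 (neighbors processed in ascending order):
Visit order: 2, 1, 7, 8, 6, 3, 4, 0, 5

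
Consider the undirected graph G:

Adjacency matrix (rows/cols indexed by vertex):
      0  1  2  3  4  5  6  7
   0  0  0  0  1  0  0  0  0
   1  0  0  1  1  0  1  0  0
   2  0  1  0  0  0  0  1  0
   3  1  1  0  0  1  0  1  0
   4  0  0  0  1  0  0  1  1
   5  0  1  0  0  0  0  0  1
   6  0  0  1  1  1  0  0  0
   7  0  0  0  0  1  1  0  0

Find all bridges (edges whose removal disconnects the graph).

A bridge is an edge whose removal increases the number of connected components.
Bridges found: (0,3)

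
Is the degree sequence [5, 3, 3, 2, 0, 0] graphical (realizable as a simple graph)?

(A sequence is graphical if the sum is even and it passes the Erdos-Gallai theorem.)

Sum of degrees = 13. Sum is odd, so the sequence is NOT graphical.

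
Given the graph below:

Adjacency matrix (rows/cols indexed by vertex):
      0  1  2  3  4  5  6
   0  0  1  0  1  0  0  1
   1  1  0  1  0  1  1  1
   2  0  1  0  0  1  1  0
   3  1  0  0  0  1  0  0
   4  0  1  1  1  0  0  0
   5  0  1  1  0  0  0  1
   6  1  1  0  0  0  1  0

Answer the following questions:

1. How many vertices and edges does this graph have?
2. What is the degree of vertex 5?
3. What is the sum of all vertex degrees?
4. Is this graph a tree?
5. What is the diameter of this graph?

Count: 7 vertices, 11 edges.
Vertex 5 has neighbors [1, 2, 6], degree = 3.
Handshaking lemma: 2 * 11 = 22.
A tree on 7 vertices has 6 edges. This graph has 11 edges (5 extra). Not a tree.
Diameter (longest shortest path) = 3.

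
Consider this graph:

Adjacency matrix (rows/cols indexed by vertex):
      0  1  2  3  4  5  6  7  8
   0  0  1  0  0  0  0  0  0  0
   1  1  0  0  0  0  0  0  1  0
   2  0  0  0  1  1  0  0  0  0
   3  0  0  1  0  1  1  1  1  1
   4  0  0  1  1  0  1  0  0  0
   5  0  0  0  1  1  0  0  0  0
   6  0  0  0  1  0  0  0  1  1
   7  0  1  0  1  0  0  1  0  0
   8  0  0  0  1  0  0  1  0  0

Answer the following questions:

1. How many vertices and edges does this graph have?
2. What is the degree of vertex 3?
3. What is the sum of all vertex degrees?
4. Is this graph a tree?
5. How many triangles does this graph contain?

Count: 9 vertices, 12 edges.
Vertex 3 has neighbors [2, 4, 5, 6, 7, 8], degree = 6.
Handshaking lemma: 2 * 12 = 24.
A tree on 9 vertices has 8 edges. This graph has 12 edges (4 extra). Not a tree.
Number of triangles = 4.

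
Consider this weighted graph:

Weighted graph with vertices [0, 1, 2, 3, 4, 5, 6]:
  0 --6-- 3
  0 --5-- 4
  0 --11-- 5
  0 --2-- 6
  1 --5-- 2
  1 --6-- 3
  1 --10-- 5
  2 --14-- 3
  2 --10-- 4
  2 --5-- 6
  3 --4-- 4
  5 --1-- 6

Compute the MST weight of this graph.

Applying Kruskal's algorithm (sort edges by weight, add if no cycle):
  Add (5,6) w=1
  Add (0,6) w=2
  Add (3,4) w=4
  Add (0,4) w=5
  Add (1,2) w=5
  Add (2,6) w=5
  Skip (0,3) w=6 (creates cycle)
  Skip (1,3) w=6 (creates cycle)
  Skip (1,5) w=10 (creates cycle)
  Skip (2,4) w=10 (creates cycle)
  Skip (0,5) w=11 (creates cycle)
  Skip (2,3) w=14 (creates cycle)
MST weight = 22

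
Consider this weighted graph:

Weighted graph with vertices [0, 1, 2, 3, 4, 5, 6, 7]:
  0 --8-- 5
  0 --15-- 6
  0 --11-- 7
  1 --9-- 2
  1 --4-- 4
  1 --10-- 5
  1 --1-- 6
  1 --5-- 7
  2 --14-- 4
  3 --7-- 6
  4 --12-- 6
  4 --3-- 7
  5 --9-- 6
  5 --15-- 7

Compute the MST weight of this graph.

Applying Kruskal's algorithm (sort edges by weight, add if no cycle):
  Add (1,6) w=1
  Add (4,7) w=3
  Add (1,4) w=4
  Skip (1,7) w=5 (creates cycle)
  Add (3,6) w=7
  Add (0,5) w=8
  Add (1,2) w=9
  Add (5,6) w=9
  Skip (1,5) w=10 (creates cycle)
  Skip (0,7) w=11 (creates cycle)
  Skip (4,6) w=12 (creates cycle)
  Skip (2,4) w=14 (creates cycle)
  Skip (0,6) w=15 (creates cycle)
  Skip (5,7) w=15 (creates cycle)
MST weight = 41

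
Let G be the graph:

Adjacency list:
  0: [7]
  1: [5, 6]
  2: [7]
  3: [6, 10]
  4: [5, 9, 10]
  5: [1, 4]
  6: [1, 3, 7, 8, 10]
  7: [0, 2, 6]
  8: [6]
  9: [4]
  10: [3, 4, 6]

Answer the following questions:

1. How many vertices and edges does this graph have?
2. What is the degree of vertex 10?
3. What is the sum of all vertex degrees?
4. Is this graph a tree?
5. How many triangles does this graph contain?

Count: 11 vertices, 12 edges.
Vertex 10 has neighbors [3, 4, 6], degree = 3.
Handshaking lemma: 2 * 12 = 24.
A tree on 11 vertices has 10 edges. This graph has 12 edges (2 extra). Not a tree.
Number of triangles = 1.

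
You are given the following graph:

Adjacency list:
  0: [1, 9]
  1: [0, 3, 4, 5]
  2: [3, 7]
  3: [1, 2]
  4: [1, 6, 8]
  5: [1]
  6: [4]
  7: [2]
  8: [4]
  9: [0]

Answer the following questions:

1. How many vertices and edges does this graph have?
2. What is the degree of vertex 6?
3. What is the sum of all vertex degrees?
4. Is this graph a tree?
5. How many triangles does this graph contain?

Count: 10 vertices, 9 edges.
Vertex 6 has neighbors [4], degree = 1.
Handshaking lemma: 2 * 9 = 18.
A graph is a tree iff it is connected and has exactly n-1 edges. This graph is connected (all 10 vertices in one component) and has 10-1 = 9 edges. It is a tree.
Number of triangles = 0.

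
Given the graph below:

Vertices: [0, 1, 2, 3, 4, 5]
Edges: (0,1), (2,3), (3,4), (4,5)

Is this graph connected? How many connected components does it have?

Checking connectivity: the graph has 2 connected component(s).
Components: [[0, 1], [2, 3, 4, 5]]. The graph is NOT connected.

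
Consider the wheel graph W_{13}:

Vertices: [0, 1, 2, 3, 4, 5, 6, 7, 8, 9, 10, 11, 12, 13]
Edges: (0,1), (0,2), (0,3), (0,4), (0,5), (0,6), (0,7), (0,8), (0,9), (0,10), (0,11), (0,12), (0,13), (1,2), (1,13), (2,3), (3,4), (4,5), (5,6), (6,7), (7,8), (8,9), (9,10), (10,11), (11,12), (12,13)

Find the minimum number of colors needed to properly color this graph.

W_{13} = C_{13} plus a hub adjacent to every cycle vertex.
The outer cycle needs 3 colors (odd cycle); the hub is adjacent to all of them so needs a fresh color.
Chromatic number = 3 + 1 = 4.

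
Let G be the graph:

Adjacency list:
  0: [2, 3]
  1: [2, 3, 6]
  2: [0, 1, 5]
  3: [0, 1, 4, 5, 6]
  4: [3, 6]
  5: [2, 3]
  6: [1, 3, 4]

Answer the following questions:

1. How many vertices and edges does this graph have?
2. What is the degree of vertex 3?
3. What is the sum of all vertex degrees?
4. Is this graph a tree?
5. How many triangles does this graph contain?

Count: 7 vertices, 10 edges.
Vertex 3 has neighbors [0, 1, 4, 5, 6], degree = 5.
Handshaking lemma: 2 * 10 = 20.
A tree on 7 vertices has 6 edges. This graph has 10 edges (4 extra). Not a tree.
Number of triangles = 2.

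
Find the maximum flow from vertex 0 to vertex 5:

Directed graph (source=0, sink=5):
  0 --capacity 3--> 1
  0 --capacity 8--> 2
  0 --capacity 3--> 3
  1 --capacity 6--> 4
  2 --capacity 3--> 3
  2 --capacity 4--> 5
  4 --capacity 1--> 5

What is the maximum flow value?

Computing max flow:
  Flow on (0->1): 1/3
  Flow on (0->2): 4/8
  Flow on (1->4): 1/6
  Flow on (2->5): 4/4
  Flow on (4->5): 1/1
Maximum flow = 5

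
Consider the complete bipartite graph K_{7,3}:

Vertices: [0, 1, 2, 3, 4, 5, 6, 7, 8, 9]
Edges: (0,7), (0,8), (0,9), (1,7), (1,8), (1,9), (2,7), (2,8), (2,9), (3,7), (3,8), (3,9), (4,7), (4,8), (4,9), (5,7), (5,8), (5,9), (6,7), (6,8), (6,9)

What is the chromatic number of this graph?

K_{7,3} is bipartite: vertices split into two independent sets of size 7 and 3.
Color one set 0, the other 1. No adjacent vertices share a color.
Chromatic number = 2.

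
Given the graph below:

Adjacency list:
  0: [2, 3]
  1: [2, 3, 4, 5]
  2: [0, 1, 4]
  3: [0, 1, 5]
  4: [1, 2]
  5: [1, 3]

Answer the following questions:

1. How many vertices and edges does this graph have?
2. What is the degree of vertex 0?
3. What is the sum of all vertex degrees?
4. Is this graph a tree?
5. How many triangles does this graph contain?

Count: 6 vertices, 8 edges.
Vertex 0 has neighbors [2, 3], degree = 2.
Handshaking lemma: 2 * 8 = 16.
A tree on 6 vertices has 5 edges. This graph has 8 edges (3 extra). Not a tree.
Number of triangles = 2.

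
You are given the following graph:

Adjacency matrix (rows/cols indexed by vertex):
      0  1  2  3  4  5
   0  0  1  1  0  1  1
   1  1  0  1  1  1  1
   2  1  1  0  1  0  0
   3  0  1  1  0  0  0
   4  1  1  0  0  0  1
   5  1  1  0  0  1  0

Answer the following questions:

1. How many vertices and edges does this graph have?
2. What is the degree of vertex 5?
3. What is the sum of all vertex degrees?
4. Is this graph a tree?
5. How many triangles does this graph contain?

Count: 6 vertices, 10 edges.
Vertex 5 has neighbors [0, 1, 4], degree = 3.
Handshaking lemma: 2 * 10 = 20.
A tree on 6 vertices has 5 edges. This graph has 10 edges (5 extra). Not a tree.
Number of triangles = 6.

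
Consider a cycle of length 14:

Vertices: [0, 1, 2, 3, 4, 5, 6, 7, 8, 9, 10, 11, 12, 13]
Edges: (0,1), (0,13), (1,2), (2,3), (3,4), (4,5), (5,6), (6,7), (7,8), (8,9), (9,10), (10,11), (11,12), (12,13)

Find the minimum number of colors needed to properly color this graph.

This is an even cycle (C_14). Even cycles are bipartite.
Chromatic number = 2.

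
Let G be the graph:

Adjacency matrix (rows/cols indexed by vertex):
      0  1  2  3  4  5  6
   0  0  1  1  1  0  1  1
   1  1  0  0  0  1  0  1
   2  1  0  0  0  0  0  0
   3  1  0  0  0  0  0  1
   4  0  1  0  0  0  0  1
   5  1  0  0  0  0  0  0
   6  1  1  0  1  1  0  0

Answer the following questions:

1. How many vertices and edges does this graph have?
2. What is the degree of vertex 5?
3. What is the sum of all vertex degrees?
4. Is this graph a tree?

Count: 7 vertices, 9 edges.
Vertex 5 has neighbors [0], degree = 1.
Handshaking lemma: 2 * 9 = 18.
A tree on 7 vertices has 6 edges. This graph has 9 edges (3 extra). Not a tree.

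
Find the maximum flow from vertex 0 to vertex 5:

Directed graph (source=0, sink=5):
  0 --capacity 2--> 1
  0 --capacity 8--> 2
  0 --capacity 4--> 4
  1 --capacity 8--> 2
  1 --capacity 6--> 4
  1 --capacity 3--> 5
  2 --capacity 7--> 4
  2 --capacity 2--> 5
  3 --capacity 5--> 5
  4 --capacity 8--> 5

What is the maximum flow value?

Computing max flow:
  Flow on (0->1): 2/2
  Flow on (0->2): 8/8
  Flow on (0->4): 2/4
  Flow on (1->5): 2/3
  Flow on (2->4): 6/7
  Flow on (2->5): 2/2
  Flow on (4->5): 8/8
Maximum flow = 12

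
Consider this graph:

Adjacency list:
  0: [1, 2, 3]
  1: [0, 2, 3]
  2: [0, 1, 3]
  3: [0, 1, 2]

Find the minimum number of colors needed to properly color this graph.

The graph has a maximum clique of size 4 (lower bound on chromatic number).
A valid 4-coloring: {0: 0, 1: 1, 2: 2, 3: 3}.
Chromatic number = 4.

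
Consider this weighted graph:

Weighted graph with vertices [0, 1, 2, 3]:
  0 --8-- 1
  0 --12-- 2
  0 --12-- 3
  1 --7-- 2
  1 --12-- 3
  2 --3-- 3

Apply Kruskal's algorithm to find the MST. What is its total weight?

Applying Kruskal's algorithm (sort edges by weight, add if no cycle):
  Add (2,3) w=3
  Add (1,2) w=7
  Add (0,1) w=8
  Skip (0,3) w=12 (creates cycle)
  Skip (0,2) w=12 (creates cycle)
  Skip (1,3) w=12 (creates cycle)
MST weight = 18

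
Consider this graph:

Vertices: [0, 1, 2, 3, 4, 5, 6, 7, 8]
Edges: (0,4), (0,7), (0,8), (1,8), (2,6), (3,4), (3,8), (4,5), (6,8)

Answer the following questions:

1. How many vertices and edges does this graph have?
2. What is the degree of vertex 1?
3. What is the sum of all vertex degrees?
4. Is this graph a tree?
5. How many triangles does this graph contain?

Count: 9 vertices, 9 edges.
Vertex 1 has neighbors [8], degree = 1.
Handshaking lemma: 2 * 9 = 18.
A tree on 9 vertices has 8 edges. This graph has 9 edges (1 extra). Not a tree.
Number of triangles = 0.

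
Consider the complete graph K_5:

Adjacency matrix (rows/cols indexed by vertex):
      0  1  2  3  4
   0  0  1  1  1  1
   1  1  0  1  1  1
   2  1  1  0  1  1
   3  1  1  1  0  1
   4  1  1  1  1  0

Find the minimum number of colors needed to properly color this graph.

In K_5, every vertex is adjacent to every other vertex.
Each vertex needs a unique color.
Chromatic number = 5.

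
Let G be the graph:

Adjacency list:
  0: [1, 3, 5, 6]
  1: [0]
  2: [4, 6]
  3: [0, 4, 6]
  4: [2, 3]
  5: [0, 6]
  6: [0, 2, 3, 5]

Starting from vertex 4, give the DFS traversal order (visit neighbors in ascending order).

DFS from vertex 4 (neighbors processed in ascending order):
Visit order: 4, 2, 6, 0, 1, 3, 5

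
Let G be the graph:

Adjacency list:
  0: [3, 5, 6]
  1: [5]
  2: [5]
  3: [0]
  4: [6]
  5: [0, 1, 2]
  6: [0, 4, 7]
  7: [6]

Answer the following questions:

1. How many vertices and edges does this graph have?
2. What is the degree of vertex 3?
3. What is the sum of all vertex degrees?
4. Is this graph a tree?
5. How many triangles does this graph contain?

Count: 8 vertices, 7 edges.
Vertex 3 has neighbors [0], degree = 1.
Handshaking lemma: 2 * 7 = 14.
A graph is a tree iff it is connected and has exactly n-1 edges. This graph is connected (all 8 vertices in one component) and has 8-1 = 7 edges. It is a tree.
Number of triangles = 0.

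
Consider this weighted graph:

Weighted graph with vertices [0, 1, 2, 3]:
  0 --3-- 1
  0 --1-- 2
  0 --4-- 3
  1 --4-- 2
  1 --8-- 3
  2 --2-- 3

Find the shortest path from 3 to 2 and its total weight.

Using Dijkstra's algorithm from vertex 3:
Shortest path: 3 -> 2
Total weight: 2 = 2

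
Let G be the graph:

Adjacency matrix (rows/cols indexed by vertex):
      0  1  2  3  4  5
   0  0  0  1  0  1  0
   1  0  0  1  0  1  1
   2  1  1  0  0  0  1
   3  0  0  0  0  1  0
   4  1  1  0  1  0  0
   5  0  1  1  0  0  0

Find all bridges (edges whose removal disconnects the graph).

A bridge is an edge whose removal increases the number of connected components.
Bridges found: (3,4)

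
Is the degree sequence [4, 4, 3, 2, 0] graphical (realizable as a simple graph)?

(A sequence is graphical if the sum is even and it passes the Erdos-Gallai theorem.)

Sum of degrees = 13. Sum is odd, so the sequence is NOT graphical.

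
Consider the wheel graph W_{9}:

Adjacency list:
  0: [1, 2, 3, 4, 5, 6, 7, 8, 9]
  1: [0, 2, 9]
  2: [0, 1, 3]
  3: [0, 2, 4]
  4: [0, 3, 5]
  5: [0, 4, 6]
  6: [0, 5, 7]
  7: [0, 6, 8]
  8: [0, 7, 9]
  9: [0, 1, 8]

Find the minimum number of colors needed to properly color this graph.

W_{9} = C_{9} plus a hub adjacent to every cycle vertex.
The outer cycle needs 3 colors (odd cycle); the hub is adjacent to all of them so needs a fresh color.
Chromatic number = 3 + 1 = 4.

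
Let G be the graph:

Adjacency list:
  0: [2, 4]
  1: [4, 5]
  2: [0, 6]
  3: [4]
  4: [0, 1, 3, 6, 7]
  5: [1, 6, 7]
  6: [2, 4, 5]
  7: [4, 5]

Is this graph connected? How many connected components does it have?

Checking connectivity: the graph has 1 connected component(s).
All vertices are reachable from each other. The graph IS connected.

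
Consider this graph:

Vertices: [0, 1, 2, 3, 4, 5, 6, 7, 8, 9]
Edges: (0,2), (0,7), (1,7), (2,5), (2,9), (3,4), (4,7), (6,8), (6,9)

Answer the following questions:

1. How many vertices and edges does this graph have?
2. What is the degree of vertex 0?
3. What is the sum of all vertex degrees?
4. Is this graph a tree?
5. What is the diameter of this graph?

Count: 10 vertices, 9 edges.
Vertex 0 has neighbors [2, 7], degree = 2.
Handshaking lemma: 2 * 9 = 18.
A graph is a tree iff it is connected and has exactly n-1 edges. This graph is connected (all 10 vertices in one component) and has 10-1 = 9 edges. It is a tree.
Diameter (longest shortest path) = 7.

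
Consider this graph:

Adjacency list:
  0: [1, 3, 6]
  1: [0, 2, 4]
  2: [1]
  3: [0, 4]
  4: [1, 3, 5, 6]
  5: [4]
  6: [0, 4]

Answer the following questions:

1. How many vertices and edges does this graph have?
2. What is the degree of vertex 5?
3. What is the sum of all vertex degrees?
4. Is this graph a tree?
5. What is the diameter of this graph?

Count: 7 vertices, 8 edges.
Vertex 5 has neighbors [4], degree = 1.
Handshaking lemma: 2 * 8 = 16.
A tree on 7 vertices has 6 edges. This graph has 8 edges (2 extra). Not a tree.
Diameter (longest shortest path) = 3.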